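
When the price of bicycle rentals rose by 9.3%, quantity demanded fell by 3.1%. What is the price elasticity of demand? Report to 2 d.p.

-0.33

ε = %ΔQ / %ΔP = (-3.1)/(9.3) = -0.333.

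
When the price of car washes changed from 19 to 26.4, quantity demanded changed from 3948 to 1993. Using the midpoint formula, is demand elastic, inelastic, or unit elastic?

elastic

Arc ε ≈ -2.019.
|ε| = 2.02 > 1.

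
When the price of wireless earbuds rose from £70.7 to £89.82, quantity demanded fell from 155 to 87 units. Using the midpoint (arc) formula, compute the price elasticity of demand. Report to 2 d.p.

ΔQ = 87 − 155 = -68; ΔP = 89.82 − 70.7 = 19.12.
Midpoints: P̄ = 80.26, Q̄ = 121.0.
ε = (ΔQ/ΔP)(P̄/Q̄) = (-68/19.12)(80.26/121.0).

-2.36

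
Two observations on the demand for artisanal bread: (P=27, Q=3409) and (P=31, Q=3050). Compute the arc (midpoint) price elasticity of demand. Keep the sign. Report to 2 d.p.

ΔQ = 3050 − 3409 = -359; ΔP = 31 − 27 = 4.
Midpoints: P̄ = 29.00, Q̄ = 3229.5.
ε = (ΔQ/ΔP)(P̄/Q̄) = (-359/4)(29.00/3229.5).

-0.81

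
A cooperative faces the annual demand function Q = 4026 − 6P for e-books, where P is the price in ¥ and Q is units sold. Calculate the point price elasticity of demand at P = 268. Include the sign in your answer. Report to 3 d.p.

At P = 268, Q = 2418.
dQ/dP = −6.
ε = (dQ/dP)(P/Q) = (-6)(268/2418).
|ε| < 1, so demand is inelastic at this price.

-0.665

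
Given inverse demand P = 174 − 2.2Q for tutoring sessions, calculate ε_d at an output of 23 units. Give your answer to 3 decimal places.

-2.439

At Q = 23, P = 174 − 2.2(23) = 123.40.
dP/dQ = −2.2, so dQ/dP = 1/(−2.2) = -0.455.
ε = (dQ/dP)(P/Q) = (-0.455)(123.40/23).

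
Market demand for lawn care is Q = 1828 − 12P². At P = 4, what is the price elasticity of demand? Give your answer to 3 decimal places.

-0.235

At P = 4, Q = 1636.
dQ/dP = −24P = -96.
ε = (dQ/dP)(P/Q) = (-96)(4/1636).
|ε| < 1, so demand is inelastic at this price.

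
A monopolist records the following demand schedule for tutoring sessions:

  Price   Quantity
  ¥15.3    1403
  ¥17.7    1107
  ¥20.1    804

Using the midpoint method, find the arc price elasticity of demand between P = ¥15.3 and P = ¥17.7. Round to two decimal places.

-1.62

At P = 15.3, Q = 1403; at P = 17.7, Q = 1107.
ΔQ = -296, ΔP = 2.4. Midpoints: P̄ = 16.50, Q̄ = 1255.0.
ε = (ΔQ/ΔP)(P̄/Q̄) = (-296/2.4)(16.50/1255.0).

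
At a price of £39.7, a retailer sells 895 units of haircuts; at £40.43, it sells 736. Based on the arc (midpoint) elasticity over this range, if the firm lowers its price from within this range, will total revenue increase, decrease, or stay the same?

increase

Arc ε = (-159/0.73)(40.06/815.5) ≈ -10.701.
|ε| = 10.70 > 1, so demand is elastic. A price cut therefore raises total revenue.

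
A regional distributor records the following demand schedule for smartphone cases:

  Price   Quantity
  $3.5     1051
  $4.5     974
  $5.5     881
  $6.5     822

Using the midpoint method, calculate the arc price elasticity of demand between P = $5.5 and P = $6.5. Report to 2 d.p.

At P = 5.5, Q = 881; at P = 6.5, Q = 822.
ΔQ = -59, ΔP = 1.0. Midpoints: P̄ = 6.00, Q̄ = 851.5.
ε = (ΔQ/ΔP)(P̄/Q̄) = (-59/1.0)(6.00/851.5).

-0.42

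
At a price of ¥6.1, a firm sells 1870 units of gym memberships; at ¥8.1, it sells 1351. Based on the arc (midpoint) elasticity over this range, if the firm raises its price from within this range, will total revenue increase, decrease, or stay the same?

decrease

Arc ε = (-519/2)(7.10/1610.5) ≈ -1.144.
|ε| = 1.14 > 1, so demand is elastic. A price rise therefore reduces total revenue.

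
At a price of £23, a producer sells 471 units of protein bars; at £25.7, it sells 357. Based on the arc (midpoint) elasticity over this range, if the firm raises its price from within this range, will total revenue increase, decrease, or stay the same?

Arc ε = (-114/2.7)(24.35/414.0) ≈ -2.483.
|ε| = 2.48 > 1, so demand is elastic. A price rise therefore reduces total revenue.

decrease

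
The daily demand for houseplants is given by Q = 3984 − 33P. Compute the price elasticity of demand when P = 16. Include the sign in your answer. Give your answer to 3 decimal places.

At P = 16, Q = 3456.
dQ/dP = −33.
ε = (dQ/dP)(P/Q) = (-33)(16/3456).

-0.153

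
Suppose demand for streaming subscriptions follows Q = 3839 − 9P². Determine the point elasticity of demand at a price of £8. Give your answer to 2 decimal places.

At P = 8, Q = 3263.
dQ/dP = −18P = -144.
ε = (dQ/dP)(P/Q) = (-144)(8/3263).

-0.35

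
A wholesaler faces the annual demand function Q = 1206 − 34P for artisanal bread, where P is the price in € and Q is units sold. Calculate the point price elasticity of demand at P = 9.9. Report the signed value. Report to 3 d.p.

-0.387

At P = 9.9, Q = 869.400.
dQ/dP = −34.
ε = (dQ/dP)(P/Q) = (-34)(9.9/869.400).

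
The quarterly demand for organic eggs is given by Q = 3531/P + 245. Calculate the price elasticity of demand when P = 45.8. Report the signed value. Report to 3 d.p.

-0.239

At P = 45.8, Q = 322.096.
dQ/dP = −3531/P² = -1.683.
ε = (dQ/dP)(P/Q) = (-1.683)(45.8/322.096).
|ε| < 1, so demand is inelastic at this price.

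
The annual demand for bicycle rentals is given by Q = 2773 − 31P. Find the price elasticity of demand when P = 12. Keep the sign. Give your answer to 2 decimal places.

-0.15

At P = 12, Q = 2401.
dQ/dP = −31.
ε = (dQ/dP)(P/Q) = (-31)(12/2401).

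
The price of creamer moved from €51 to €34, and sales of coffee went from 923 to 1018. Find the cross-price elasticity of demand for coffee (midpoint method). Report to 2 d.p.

-0.24

ΔQ_x = 1018 − 923 = 95; ΔP_y = 34 − 51 = -17.
Midpoints: P̄_y = 42.50, Q̄_x = 970.5.
ε_xy = (ΔQ_x/ΔP_y)(P̄_y/Q̄_x) = (95/-17)(42.50/970.5).
ε_xy < 0, so the goods are complements.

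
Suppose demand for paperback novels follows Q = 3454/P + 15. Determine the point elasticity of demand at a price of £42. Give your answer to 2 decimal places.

At P = 42, Q = 97.238.
dQ/dP = −3454/P² = -1.958.
ε = (dQ/dP)(P/Q) = (-1.958)(42/97.238).

-0.85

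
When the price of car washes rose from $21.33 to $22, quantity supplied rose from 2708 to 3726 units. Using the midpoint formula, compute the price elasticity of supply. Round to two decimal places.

ΔQ = 3726 − 2708 = 1018; ΔP = 22 − 21.33 = 0.67.
Midpoints: P̄ = 21.66, Q̄ = 3217.0.
ε_s = (ΔQ/ΔP)(P̄/Q̄) = (1018/0.67)(21.66/3217.0).

10.23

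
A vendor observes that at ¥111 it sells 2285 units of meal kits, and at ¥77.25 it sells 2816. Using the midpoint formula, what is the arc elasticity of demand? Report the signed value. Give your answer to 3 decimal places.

-0.581

ΔQ = 2816 − 2285 = 531; ΔP = 77.25 − 111 = -33.75.
Midpoints: P̄ = 94.12, Q̄ = 2550.5.
ε = (ΔQ/ΔP)(P̄/Q̄) = (531/-33.75)(94.12/2550.5).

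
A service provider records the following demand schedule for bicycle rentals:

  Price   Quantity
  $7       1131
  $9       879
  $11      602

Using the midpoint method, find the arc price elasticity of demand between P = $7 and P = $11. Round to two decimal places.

At P = 7, Q = 1131; at P = 11, Q = 602.
ΔQ = -529, ΔP = 4. Midpoints: P̄ = 9.00, Q̄ = 866.5.
ε = (ΔQ/ΔP)(P̄/Q̄) = (-529/4)(9.00/866.5).

-1.37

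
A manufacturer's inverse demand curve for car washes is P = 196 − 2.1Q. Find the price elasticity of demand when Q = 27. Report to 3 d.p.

-2.457

At Q = 27, P = 196 − 2.1(27) = 139.30.
dP/dQ = −2.1, so dQ/dP = 1/(−2.1) = -0.476.
ε = (dQ/dP)(P/Q) = (-0.476)(139.30/27).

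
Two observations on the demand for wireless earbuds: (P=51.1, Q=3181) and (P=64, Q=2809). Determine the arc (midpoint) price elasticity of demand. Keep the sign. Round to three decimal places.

-0.554

ΔQ = 2809 − 3181 = -372; ΔP = 64 − 51.1 = 12.9.
Midpoints: P̄ = 57.55, Q̄ = 2995.0.
ε = (ΔQ/ΔP)(P̄/Q̄) = (-372/12.9)(57.55/2995.0).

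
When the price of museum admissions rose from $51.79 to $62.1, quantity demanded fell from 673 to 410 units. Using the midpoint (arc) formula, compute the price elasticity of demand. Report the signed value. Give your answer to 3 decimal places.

ΔQ = 410 − 673 = -263; ΔP = 62.1 − 51.79 = 10.31.
Midpoints: P̄ = 56.95, Q̄ = 541.5.
ε = (ΔQ/ΔP)(P̄/Q̄) = (-263/10.31)(56.95/541.5).

-2.683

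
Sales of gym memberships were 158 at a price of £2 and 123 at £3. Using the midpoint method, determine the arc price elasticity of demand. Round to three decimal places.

ΔQ = 123 − 158 = -35; ΔP = 3 − 2 = 1.
Midpoints: P̄ = 2.50, Q̄ = 140.5.
ε = (ΔQ/ΔP)(P̄/Q̄) = (-35/1)(2.50/140.5).

-0.623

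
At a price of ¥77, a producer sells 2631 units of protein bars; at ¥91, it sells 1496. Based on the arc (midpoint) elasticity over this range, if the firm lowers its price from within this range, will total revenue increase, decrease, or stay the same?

Arc ε = (-1135/14)(84.00/2063.5) ≈ -3.300.
|ε| = 3.30 > 1, so demand is elastic. A price cut therefore raises total revenue.

increase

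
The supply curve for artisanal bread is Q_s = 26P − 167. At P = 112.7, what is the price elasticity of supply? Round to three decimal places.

At P = 112.7, Q_s = 2763.20.
dQ_s/dP = 26.
ε_s = (dQ_s/dP)(P/Q_s) = (26)(112.7/2763.20).

1.060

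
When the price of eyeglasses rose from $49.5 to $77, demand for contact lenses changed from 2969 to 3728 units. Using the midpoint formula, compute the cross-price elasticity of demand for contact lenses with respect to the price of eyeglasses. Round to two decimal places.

0.52

ΔQ_x = 3728 − 2969 = 759; ΔP_y = 77 − 49.5 = 27.5.
Midpoints: P̄_y = 63.25, Q̄_x = 3348.5.
ε_xy = (ΔQ_x/ΔP_y)(P̄_y/Q̄_x) = (759/27.5)(63.25/3348.5).
ε_xy > 0, so the goods are substitutes.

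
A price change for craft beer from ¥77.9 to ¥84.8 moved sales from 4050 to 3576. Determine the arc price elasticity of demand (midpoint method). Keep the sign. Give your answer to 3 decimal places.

ΔQ = 3576 − 4050 = -474; ΔP = 84.8 − 77.9 = 6.9.
Midpoints: P̄ = 81.35, Q̄ = 3813.0.
ε = (ΔQ/ΔP)(P̄/Q̄) = (-474/6.9)(81.35/3813.0).

-1.466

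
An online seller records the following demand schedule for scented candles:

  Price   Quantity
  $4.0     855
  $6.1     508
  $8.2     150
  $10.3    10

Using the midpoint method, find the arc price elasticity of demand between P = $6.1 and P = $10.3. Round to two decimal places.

At P = 6.1, Q = 508; at P = 10.3, Q = 10.
ΔQ = -498, ΔP = 4.2. Midpoints: P̄ = 8.20, Q̄ = 259.0.
ε = (ΔQ/ΔP)(P̄/Q̄) = (-498/4.2)(8.20/259.0).

-3.75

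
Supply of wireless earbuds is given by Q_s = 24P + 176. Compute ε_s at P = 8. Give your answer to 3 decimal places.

0.522

At P = 8, Q_s = 368.
dQ_s/dP = 24.
ε_s = (dQ_s/dP)(P/Q_s) = (24)(8/368).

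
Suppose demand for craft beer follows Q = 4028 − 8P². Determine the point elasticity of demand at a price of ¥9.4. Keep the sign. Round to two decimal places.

At P = 9.4, Q = 3321.120.
dQ/dP = −16P = -150.400.
ε = (dQ/dP)(P/Q) = (-150.400)(9.4/3321.120).
|ε| < 1, so demand is inelastic at this price.

-0.43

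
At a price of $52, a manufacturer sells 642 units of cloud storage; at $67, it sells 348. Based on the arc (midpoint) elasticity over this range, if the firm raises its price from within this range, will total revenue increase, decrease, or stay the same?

Arc ε = (-294/15)(59.50/495.0) ≈ -2.356.
|ε| = 2.36 > 1, so demand is elastic. A price rise therefore reduces total revenue.

decrease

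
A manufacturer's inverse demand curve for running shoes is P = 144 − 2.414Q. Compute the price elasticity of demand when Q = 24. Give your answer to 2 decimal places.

-1.49

At Q = 24, P = 144 − 2.414(24) = 86.06.
dP/dQ = −2.414, so dQ/dP = 1/(−2.414) = -0.414.
ε = (dQ/dP)(P/Q) = (-0.414)(86.06/24).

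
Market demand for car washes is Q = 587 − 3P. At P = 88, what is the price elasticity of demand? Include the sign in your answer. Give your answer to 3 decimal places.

At P = 88, Q = 323.
dQ/dP = −3.
ε = (dQ/dP)(P/Q) = (-3)(88/323).

-0.817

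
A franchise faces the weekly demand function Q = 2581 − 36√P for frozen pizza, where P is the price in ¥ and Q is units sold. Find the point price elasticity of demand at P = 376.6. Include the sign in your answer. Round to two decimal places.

-0.19

At P = 376.6, Q = 1882.377.
dQ/dP = −36/(2√P) = -0.928.
ε = (dQ/dP)(P/Q) = (-0.928)(376.6/1882.377).
|ε| < 1, so demand is inelastic at this price.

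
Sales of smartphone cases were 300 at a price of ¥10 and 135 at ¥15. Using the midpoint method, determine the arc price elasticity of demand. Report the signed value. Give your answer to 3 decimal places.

-1.897

ΔQ = 135 − 300 = -165; ΔP = 15 − 10 = 5.
Midpoints: P̄ = 12.50, Q̄ = 217.5.
ε = (ΔQ/ΔP)(P̄/Q̄) = (-165/5)(12.50/217.5).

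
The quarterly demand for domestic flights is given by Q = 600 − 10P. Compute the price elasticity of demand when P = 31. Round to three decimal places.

At P = 31, Q = 290.
dQ/dP = −10.
ε = (dQ/dP)(P/Q) = (-10)(31/290).
|ε| > 1, so demand is elastic at this price.

-1.069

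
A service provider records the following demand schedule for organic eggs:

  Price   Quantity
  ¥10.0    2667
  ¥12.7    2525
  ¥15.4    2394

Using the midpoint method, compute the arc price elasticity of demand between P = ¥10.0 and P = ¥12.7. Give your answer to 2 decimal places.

-0.23

At P = 10.0, Q = 2667; at P = 12.7, Q = 2525.
ΔQ = -142, ΔP = 2.7. Midpoints: P̄ = 11.35, Q̄ = 2596.0.
ε = (ΔQ/ΔP)(P̄/Q̄) = (-142/2.7)(11.35/2596.0).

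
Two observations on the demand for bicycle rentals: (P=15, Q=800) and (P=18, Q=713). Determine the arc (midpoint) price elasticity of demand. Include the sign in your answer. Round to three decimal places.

-0.633

ΔQ = 713 − 800 = -87; ΔP = 18 − 15 = 3.
Midpoints: P̄ = 16.50, Q̄ = 756.5.
ε = (ΔQ/ΔP)(P̄/Q̄) = (-87/3)(16.50/756.5).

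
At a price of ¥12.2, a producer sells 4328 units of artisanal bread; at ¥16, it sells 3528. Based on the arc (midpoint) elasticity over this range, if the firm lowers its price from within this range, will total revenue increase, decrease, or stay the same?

decrease

Arc ε = (-800/3.8)(14.10/3928.0) ≈ -0.756.
|ε| = 0.76 < 1, so demand is inelastic. A price cut therefore reduces total revenue.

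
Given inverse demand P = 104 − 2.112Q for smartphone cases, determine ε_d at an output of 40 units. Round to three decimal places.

At Q = 40, P = 104 − 2.112(40) = 19.52.
dP/dQ = −2.112, so dQ/dP = 1/(−2.112) = -0.473.
ε = (dQ/dP)(P/Q) = (-0.473)(19.52/40).

-0.231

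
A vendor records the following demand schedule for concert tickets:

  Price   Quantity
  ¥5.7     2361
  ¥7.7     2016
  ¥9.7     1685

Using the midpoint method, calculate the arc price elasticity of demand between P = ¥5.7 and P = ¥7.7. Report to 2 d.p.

At P = 5.7, Q = 2361; at P = 7.7, Q = 2016.
ΔQ = -345, ΔP = 2.0. Midpoints: P̄ = 6.70, Q̄ = 2188.5.
ε = (ΔQ/ΔP)(P̄/Q̄) = (-345/2.0)(6.70/2188.5).

-0.53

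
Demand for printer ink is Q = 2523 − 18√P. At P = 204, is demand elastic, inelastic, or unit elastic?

Q = 2265.909, dQ/dP = -0.630.
ε = (dQ/dP)(P/Q) ≈ -0.057.
|ε| = 0.06 < 1.

inelastic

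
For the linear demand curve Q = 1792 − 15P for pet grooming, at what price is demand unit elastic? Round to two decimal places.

59.73

For linear demand Q = a − bP, ε = −bP/(a − bP). |ε| = 1 when bP = a − bP, i.e. P = a/(2b).
P = 1792/(2·15) = 1792/30 = 59.7333.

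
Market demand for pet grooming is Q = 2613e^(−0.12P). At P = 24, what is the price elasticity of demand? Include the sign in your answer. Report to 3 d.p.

-2.880

At P = 24, Q = 146.680.
dQ/dP = −0.12·2613e^(−0.12P) = −0.12Q = -17.602.
ε = (dQ/dP)(P/Q) = (-17.602)(24/146.680).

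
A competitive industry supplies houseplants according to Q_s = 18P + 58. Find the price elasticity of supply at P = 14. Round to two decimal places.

0.81

At P = 14, Q_s = 310.
dQ_s/dP = 18.
ε_s = (dQ_s/dP)(P/Q_s) = (18)(14/310).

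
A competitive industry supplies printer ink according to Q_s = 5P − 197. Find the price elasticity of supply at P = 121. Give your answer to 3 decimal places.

At P = 121, Q_s = 408.
dQ_s/dP = 5.
ε_s = (dQ_s/dP)(P/Q_s) = (5)(121/408).

1.483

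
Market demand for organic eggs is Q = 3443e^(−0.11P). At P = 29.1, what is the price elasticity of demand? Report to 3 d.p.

At P = 29.1, Q = 140.204.
dQ/dP = −0.11·3443e^(−0.11P) = −0.11Q = -15.422.
ε = (dQ/dP)(P/Q) = (-15.422)(29.1/140.204).

-3.201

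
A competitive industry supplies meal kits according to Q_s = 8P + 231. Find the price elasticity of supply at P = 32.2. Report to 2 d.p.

At P = 32.2, Q_s = 488.60.
dQ_s/dP = 8.
ε_s = (dQ_s/dP)(P/Q_s) = (8)(32.2/488.60).

0.53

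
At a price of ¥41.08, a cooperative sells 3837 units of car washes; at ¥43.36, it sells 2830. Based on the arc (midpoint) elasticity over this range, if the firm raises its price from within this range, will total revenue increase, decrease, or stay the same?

decrease

Arc ε = (-1007/2.28)(42.22/3333.5) ≈ -5.594.
|ε| = 5.59 > 1, so demand is elastic. A price rise therefore reduces total revenue.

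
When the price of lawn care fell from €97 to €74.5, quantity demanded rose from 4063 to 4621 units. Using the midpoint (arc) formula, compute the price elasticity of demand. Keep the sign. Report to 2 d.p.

-0.49

ΔQ = 4621 − 4063 = 558; ΔP = 74.5 − 97 = -22.5.
Midpoints: P̄ = 85.75, Q̄ = 4342.0.
ε = (ΔQ/ΔP)(P̄/Q̄) = (558/-22.5)(85.75/4342.0).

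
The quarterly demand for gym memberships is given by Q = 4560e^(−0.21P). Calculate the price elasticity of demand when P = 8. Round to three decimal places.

At P = 8, Q = 849.865.
dQ/dP = −0.21·4560e^(−0.21P) = −0.21Q = -178.472.
ε = (dQ/dP)(P/Q) = (-178.472)(8/849.865).

-1.680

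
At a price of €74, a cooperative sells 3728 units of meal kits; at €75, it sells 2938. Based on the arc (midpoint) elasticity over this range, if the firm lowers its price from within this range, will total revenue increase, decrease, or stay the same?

Arc ε = (-790/1)(74.50/3333.0) ≈ -17.658.
|ε| = 17.66 > 1, so demand is elastic. A price cut therefore raises total revenue.

increase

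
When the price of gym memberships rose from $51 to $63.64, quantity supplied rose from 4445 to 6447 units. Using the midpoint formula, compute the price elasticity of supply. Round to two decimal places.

ΔQ = 6447 − 4445 = 2002; ΔP = 63.64 − 51 = 12.64.
Midpoints: P̄ = 57.32, Q̄ = 5446.0.
ε_s = (ΔQ/ΔP)(P̄/Q̄) = (2002/12.64)(57.32/5446.0).

1.67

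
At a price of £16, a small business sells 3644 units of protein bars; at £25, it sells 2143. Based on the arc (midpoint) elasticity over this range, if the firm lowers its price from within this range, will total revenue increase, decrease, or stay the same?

increase

Arc ε = (-1501/9)(20.50/2893.5) ≈ -1.182.
|ε| = 1.18 > 1, so demand is elastic. A price cut therefore raises total revenue.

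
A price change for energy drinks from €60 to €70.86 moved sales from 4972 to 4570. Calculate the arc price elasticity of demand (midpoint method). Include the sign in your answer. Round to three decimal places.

ΔQ = 4570 − 4972 = -402; ΔP = 70.86 − 60 = 10.86.
Midpoints: P̄ = 65.43, Q̄ = 4771.0.
ε = (ΔQ/ΔP)(P̄/Q̄) = (-402/10.86)(65.43/4771.0).

-0.508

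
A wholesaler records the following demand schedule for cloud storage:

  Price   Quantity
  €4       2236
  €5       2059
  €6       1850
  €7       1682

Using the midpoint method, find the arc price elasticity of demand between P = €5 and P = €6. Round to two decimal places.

-0.59

At P = 5, Q = 2059; at P = 6, Q = 1850.
ΔQ = -209, ΔP = 1. Midpoints: P̄ = 5.50, Q̄ = 1954.5.
ε = (ΔQ/ΔP)(P̄/Q̄) = (-209/1)(5.50/1954.5).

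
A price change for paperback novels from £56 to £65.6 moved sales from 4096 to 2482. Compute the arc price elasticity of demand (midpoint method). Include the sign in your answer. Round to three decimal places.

-3.108

ΔQ = 2482 − 4096 = -1614; ΔP = 65.6 − 56 = 9.6.
Midpoints: P̄ = 60.80, Q̄ = 3289.0.
ε = (ΔQ/ΔP)(P̄/Q̄) = (-1614/9.6)(60.80/3289.0).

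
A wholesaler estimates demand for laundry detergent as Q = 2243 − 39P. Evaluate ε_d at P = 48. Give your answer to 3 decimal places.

At P = 48, Q = 371.
dQ/dP = −39.
ε = (dQ/dP)(P/Q) = (-39)(48/371).

-5.046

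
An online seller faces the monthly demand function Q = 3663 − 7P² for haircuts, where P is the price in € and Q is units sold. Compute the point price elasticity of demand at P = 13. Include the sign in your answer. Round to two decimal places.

At P = 13, Q = 2480.
dQ/dP = −14P = -182.
ε = (dQ/dP)(P/Q) = (-182)(13/2480).

-0.95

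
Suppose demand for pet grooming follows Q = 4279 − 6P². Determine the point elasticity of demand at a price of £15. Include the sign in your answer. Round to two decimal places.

-0.92

At P = 15, Q = 2929.
dQ/dP = −12P = -180.
ε = (dQ/dP)(P/Q) = (-180)(15/2929).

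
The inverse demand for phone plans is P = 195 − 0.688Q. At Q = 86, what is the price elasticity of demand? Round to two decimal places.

-2.30

At Q = 86, P = 195 − 0.688(86) = 135.83.
dP/dQ = −0.688, so dQ/dP = 1/(−0.688) = -1.453.
ε = (dQ/dP)(P/Q) = (-1.453)(135.83/86).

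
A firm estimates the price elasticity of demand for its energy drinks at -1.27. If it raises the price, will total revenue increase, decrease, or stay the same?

decrease

|ε| = 1.27 > 1, so demand is elastic. A price rise therefore reduces total revenue.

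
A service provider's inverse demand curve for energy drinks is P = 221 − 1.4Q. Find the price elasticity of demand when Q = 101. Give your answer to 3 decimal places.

-0.563

At Q = 101, P = 221 − 1.4(101) = 79.60.
dP/dQ = −1.4, so dQ/dP = 1/(−1.4) = -0.714.
ε = (dQ/dP)(P/Q) = (-0.714)(79.60/101).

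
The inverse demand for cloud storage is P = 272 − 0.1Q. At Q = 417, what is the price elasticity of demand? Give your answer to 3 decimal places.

-5.523

At Q = 417, P = 272 − 0.1(417) = 230.30.
dP/dQ = −0.1, so dQ/dP = 1/(−0.1) = -10.000.
ε = (dQ/dP)(P/Q) = (-10.000)(230.30/417).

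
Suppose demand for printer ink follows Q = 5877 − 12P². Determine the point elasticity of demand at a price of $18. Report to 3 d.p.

-3.910

At P = 18, Q = 1989.
dQ/dP = −24P = -432.
ε = (dQ/dP)(P/Q) = (-432)(18/1989).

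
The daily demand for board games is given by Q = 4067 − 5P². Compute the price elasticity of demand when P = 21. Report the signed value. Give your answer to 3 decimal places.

At P = 21, Q = 1862.
dQ/dP = −10P = -210.
ε = (dQ/dP)(P/Q) = (-210)(21/1862).

-2.368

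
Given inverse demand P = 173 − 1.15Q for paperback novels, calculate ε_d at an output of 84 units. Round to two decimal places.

-0.79

At Q = 84, P = 173 − 1.15(84) = 76.40.
dP/dQ = −1.15, so dQ/dP = 1/(−1.15) = -0.870.
ε = (dQ/dP)(P/Q) = (-0.870)(76.40/84).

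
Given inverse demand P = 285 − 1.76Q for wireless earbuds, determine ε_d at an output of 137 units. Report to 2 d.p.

-0.18

At Q = 137, P = 285 − 1.76(137) = 43.88.
dP/dQ = −1.76, so dQ/dP = 1/(−1.76) = -0.568.
ε = (dQ/dP)(P/Q) = (-0.568)(43.88/137).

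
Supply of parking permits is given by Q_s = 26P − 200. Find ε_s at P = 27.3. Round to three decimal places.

1.392

At P = 27.3, Q_s = 509.80.
dQ_s/dP = 26.
ε_s = (dQ_s/dP)(P/Q_s) = (26)(27.3/509.80).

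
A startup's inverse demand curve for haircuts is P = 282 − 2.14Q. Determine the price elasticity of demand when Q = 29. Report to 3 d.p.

At Q = 29, P = 282 − 2.14(29) = 219.94.
dP/dQ = −2.14, so dQ/dP = 1/(−2.14) = -0.467.
ε = (dQ/dP)(P/Q) = (-0.467)(219.94/29).

-3.544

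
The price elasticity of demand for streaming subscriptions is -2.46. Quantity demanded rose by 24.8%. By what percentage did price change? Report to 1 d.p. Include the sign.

%ΔP ≈ %ΔQ / ε = (24.8%)/(-2.46) = -10.08%.

-10.1%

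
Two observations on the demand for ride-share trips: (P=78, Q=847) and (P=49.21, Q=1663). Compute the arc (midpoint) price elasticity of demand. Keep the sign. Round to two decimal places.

ΔQ = 1663 − 847 = 816; ΔP = 49.21 − 78 = -28.79.
Midpoints: P̄ = 63.61, Q̄ = 1255.0.
ε = (ΔQ/ΔP)(P̄/Q̄) = (816/-28.79)(63.61/1255.0).

-1.44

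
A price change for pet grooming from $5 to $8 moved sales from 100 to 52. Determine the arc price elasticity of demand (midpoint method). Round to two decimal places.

ΔQ = 52 − 100 = -48; ΔP = 8 − 5 = 3.
Midpoints: P̄ = 6.50, Q̄ = 76.0.
ε = (ΔQ/ΔP)(P̄/Q̄) = (-48/3)(6.50/76.0).

-1.37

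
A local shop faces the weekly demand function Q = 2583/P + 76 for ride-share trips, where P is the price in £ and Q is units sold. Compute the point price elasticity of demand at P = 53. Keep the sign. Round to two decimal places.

At P = 53, Q = 124.736.
dQ/dP = −2583/P² = -0.920.
ε = (dQ/dP)(P/Q) = (-0.920)(53/124.736).

-0.39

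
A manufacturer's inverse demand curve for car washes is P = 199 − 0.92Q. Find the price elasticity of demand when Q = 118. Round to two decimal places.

At Q = 118, P = 199 − 0.92(118) = 90.44.
dP/dQ = −0.92, so dQ/dP = 1/(−0.92) = -1.087.
ε = (dQ/dP)(P/Q) = (-1.087)(90.44/118).

-0.83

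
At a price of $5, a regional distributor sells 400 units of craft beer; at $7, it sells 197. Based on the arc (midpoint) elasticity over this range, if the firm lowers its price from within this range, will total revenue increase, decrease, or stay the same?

increase

Arc ε = (-203/2)(6.00/298.5) ≈ -2.040.
|ε| = 2.04 > 1, so demand is elastic. A price cut therefore raises total revenue.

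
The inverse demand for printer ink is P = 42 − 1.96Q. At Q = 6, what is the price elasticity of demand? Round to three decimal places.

-2.571

At Q = 6, P = 42 − 1.96(6) = 30.24.
dP/dQ = −1.96, so dQ/dP = 1/(−1.96) = -0.510.
ε = (dQ/dP)(P/Q) = (-0.510)(30.24/6).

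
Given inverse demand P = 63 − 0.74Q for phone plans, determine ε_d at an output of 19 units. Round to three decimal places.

At Q = 19, P = 63 − 0.74(19) = 48.94.
dP/dQ = −0.74, so dQ/dP = 1/(−0.74) = -1.351.
ε = (dQ/dP)(P/Q) = (-1.351)(48.94/19).

-3.481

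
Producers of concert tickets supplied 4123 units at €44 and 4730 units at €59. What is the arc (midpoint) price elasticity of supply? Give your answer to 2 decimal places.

0.47

ΔQ = 4730 − 4123 = 607; ΔP = 59 − 44 = 15.
Midpoints: P̄ = 51.50, Q̄ = 4426.5.
ε_s = (ΔQ/ΔP)(P̄/Q̄) = (607/15)(51.50/4426.5).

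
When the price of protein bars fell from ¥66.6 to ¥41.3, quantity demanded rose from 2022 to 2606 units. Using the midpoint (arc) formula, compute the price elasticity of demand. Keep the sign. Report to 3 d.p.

-0.538

ΔQ = 2606 − 2022 = 584; ΔP = 41.3 − 66.6 = -25.3.
Midpoints: P̄ = 53.95, Q̄ = 2314.0.
ε = (ΔQ/ΔP)(P̄/Q̄) = (584/-25.3)(53.95/2314.0).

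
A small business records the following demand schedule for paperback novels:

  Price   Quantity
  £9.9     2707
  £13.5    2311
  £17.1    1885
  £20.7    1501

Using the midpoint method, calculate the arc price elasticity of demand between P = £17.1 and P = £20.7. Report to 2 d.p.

At P = 17.1, Q = 1885; at P = 20.7, Q = 1501.
ΔQ = -384, ΔP = 3.6. Midpoints: P̄ = 18.90, Q̄ = 1693.0.
ε = (ΔQ/ΔP)(P̄/Q̄) = (-384/3.6)(18.90/1693.0).

-1.19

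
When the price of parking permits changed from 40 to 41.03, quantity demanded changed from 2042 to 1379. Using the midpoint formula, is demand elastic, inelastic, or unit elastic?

Arc ε ≈ -15.246.
|ε| = 15.25 > 1.

elastic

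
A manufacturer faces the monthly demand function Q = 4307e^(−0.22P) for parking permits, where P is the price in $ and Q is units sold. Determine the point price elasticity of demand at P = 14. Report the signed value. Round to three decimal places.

At P = 14, Q = 197.947.
dQ/dP = −0.22·4307e^(−0.22P) = −0.22Q = -43.548.
ε = (dQ/dP)(P/Q) = (-43.548)(14/197.947).

-3.080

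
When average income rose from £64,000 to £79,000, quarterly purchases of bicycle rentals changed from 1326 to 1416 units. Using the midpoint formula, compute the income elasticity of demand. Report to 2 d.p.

0.31

ΔQ = 90, ΔI = 15000. Midpoints: Ī = 71,500, Q̄ = 1371.0.
ε_I = (ΔQ/ΔI)(Ī/Q̄) = (90/15000)(71500/1371.0).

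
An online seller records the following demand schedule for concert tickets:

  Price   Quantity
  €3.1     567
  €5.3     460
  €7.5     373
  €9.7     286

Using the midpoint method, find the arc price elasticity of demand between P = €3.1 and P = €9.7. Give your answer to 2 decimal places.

At P = 3.1, Q = 567; at P = 9.7, Q = 286.
ΔQ = -281, ΔP = 6.6. Midpoints: P̄ = 6.40, Q̄ = 426.5.
ε = (ΔQ/ΔP)(P̄/Q̄) = (-281/6.6)(6.40/426.5).

-0.64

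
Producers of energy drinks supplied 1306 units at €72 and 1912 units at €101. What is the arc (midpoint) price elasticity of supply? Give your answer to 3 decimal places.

1.123

ΔQ = 1912 − 1306 = 606; ΔP = 101 − 72 = 29.
Midpoints: P̄ = 86.50, Q̄ = 1609.0.
ε_s = (ΔQ/ΔP)(P̄/Q̄) = (606/29)(86.50/1609.0).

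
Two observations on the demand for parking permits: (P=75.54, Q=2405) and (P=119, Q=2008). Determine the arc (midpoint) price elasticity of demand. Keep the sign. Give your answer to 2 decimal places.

-0.40

ΔQ = 2008 − 2405 = -397; ΔP = 119 − 75.54 = 43.46.
Midpoints: P̄ = 97.27, Q̄ = 2206.5.
ε = (ΔQ/ΔP)(P̄/Q̄) = (-397/43.46)(97.27/2206.5).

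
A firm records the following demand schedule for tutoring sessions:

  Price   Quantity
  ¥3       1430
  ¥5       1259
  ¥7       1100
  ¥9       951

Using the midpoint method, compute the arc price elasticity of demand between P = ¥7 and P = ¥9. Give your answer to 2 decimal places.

At P = 7, Q = 1100; at P = 9, Q = 951.
ΔQ = -149, ΔP = 2. Midpoints: P̄ = 8.00, Q̄ = 1025.5.
ε = (ΔQ/ΔP)(P̄/Q̄) = (-149/2)(8.00/1025.5).

-0.58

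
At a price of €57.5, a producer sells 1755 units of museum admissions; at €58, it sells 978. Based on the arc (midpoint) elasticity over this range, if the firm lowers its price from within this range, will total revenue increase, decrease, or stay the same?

increase

Arc ε = (-777/0.5)(57.75/1366.5) ≈ -65.674.
|ε| = 65.67 > 1, so demand is elastic. A price cut therefore raises total revenue.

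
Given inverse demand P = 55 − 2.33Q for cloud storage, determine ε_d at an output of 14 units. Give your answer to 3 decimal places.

-0.686

At Q = 14, P = 55 − 2.33(14) = 22.38.
dP/dQ = −2.33, so dQ/dP = 1/(−2.33) = -0.429.
ε = (dQ/dP)(P/Q) = (-0.429)(22.38/14).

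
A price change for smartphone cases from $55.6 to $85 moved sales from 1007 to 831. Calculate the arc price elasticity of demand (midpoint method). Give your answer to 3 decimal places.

ΔQ = 831 − 1007 = -176; ΔP = 85 − 55.6 = 29.4.
Midpoints: P̄ = 70.30, Q̄ = 919.0.
ε = (ΔQ/ΔP)(P̄/Q̄) = (-176/29.4)(70.30/919.0).

-0.458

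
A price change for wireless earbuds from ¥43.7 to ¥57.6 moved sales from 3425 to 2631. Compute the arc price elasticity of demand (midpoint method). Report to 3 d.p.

ΔQ = 2631 − 3425 = -794; ΔP = 57.6 − 43.7 = 13.9.
Midpoints: P̄ = 50.65, Q̄ = 3028.0.
ε = (ΔQ/ΔP)(P̄/Q̄) = (-794/13.9)(50.65/3028.0).

-0.955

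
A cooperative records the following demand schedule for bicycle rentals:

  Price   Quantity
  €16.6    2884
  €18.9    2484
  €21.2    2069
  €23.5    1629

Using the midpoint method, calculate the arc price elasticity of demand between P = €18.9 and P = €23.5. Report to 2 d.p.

At P = 18.9, Q = 2484; at P = 23.5, Q = 1629.
ΔQ = -855, ΔP = 4.6. Midpoints: P̄ = 21.20, Q̄ = 2056.5.
ε = (ΔQ/ΔP)(P̄/Q̄) = (-855/4.6)(21.20/2056.5).

-1.92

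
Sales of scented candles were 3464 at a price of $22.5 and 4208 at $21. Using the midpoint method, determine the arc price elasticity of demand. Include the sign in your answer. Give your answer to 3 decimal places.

-2.812

ΔQ = 4208 − 3464 = 744; ΔP = 21 − 22.5 = -1.5.
Midpoints: P̄ = 21.75, Q̄ = 3836.0.
ε = (ΔQ/ΔP)(P̄/Q̄) = (744/-1.5)(21.75/3836.0).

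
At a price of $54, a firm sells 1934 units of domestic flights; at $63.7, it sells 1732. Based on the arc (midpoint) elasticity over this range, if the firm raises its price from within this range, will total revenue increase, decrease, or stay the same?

Arc ε = (-202/9.7)(58.85/1833.0) ≈ -0.669.
|ε| = 0.67 < 1, so demand is inelastic. A price rise therefore raises total revenue.

increase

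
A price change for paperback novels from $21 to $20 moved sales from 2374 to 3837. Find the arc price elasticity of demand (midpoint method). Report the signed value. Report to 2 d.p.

-9.66

ΔQ = 3837 − 2374 = 1463; ΔP = 20 − 21 = -1.
Midpoints: P̄ = 20.50, Q̄ = 3105.5.
ε = (ΔQ/ΔP)(P̄/Q̄) = (1463/-1)(20.50/3105.5).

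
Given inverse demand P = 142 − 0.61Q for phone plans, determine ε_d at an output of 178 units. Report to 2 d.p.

At Q = 178, P = 142 − 0.61(178) = 33.42.
dP/dQ = −0.61, so dQ/dP = 1/(−0.61) = -1.639.
ε = (dQ/dP)(P/Q) = (-1.639)(33.42/178).

-0.31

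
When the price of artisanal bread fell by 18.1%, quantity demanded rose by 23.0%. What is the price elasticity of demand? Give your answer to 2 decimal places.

-1.27

ε = %ΔQ / %ΔP = (23.0)/(-18.1) = -1.271.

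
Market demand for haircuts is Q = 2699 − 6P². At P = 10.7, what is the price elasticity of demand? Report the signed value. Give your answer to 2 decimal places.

At P = 10.7, Q = 2012.060.
dQ/dP = −12P = -128.400.
ε = (dQ/dP)(P/Q) = (-128.400)(10.7/2012.060).
|ε| < 1, so demand is inelastic at this price.

-0.68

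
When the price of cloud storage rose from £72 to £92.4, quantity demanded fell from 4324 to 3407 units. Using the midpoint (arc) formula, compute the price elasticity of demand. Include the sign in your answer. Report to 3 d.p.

ΔQ = 3407 − 4324 = -917; ΔP = 92.4 − 72 = 20.4.
Midpoints: P̄ = 82.20, Q̄ = 3865.5.
ε = (ΔQ/ΔP)(P̄/Q̄) = (-917/20.4)(82.20/3865.5).

-0.956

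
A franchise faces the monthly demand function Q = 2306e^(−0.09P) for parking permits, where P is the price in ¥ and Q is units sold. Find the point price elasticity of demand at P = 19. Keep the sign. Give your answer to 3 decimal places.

At P = 19, Q = 417.077.
dQ/dP = −0.09·2306e^(−0.09P) = −0.09Q = -37.537.
ε = (dQ/dP)(P/Q) = (-37.537)(19/417.077).

-1.710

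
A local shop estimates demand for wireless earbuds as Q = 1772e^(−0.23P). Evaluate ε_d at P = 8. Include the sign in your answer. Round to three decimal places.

-1.840

At P = 8, Q = 281.424.
dQ/dP = −0.23·1772e^(−0.23P) = −0.23Q = -64.728.
ε = (dQ/dP)(P/Q) = (-64.728)(8/281.424).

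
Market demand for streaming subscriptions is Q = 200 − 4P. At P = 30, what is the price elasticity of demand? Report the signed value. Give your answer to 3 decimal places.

-1.500

At P = 30, Q = 80.
dQ/dP = −4.
ε = (dQ/dP)(P/Q) = (-4)(30/80).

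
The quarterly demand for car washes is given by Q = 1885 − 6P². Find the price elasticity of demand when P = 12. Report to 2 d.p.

At P = 12, Q = 1021.
dQ/dP = −12P = -144.
ε = (dQ/dP)(P/Q) = (-144)(12/1021).

-1.69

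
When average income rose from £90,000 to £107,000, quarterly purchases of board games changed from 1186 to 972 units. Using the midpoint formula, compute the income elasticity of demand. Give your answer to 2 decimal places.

ΔQ = -214, ΔI = 17000. Midpoints: Ī = 98,500, Q̄ = 1079.0.
ε_I = (ΔQ/ΔI)(Ī/Q̄) = (-214/17000)(98500/1079.0).

-1.15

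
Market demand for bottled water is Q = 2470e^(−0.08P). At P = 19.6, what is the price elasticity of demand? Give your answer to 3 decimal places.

At P = 19.6, Q = 514.900.
dQ/dP = −0.08·2470e^(−0.08P) = −0.08Q = -41.192.
ε = (dQ/dP)(P/Q) = (-41.192)(19.6/514.900).

-1.568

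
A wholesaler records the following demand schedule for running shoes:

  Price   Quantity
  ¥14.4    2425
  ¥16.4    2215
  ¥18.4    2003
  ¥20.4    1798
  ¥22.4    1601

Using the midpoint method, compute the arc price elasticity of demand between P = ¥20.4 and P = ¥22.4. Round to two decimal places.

-1.24

At P = 20.4, Q = 1798; at P = 22.4, Q = 1601.
ΔQ = -197, ΔP = 2.0. Midpoints: P̄ = 21.40, Q̄ = 1699.5.
ε = (ΔQ/ΔP)(P̄/Q̄) = (-197/2.0)(21.40/1699.5).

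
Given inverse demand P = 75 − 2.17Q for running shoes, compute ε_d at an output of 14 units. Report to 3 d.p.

-1.469

At Q = 14, P = 75 − 2.17(14) = 44.62.
dP/dQ = −2.17, so dQ/dP = 1/(−2.17) = -0.461.
ε = (dQ/dP)(P/Q) = (-0.461)(44.62/14).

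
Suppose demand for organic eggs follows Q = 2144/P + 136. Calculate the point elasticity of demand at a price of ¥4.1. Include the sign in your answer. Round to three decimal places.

-0.794

At P = 4.1, Q = 658.927.
dQ/dP = −2144/P² = -127.543.
ε = (dQ/dP)(P/Q) = (-127.543)(4.1/658.927).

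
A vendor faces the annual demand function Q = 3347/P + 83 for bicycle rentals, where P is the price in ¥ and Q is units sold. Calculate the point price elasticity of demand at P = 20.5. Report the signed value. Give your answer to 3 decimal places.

-0.663

At P = 20.5, Q = 246.268.
dQ/dP = −3347/P² = -7.964.
ε = (dQ/dP)(P/Q) = (-7.964)(20.5/246.268).
|ε| < 1, so demand is inelastic at this price.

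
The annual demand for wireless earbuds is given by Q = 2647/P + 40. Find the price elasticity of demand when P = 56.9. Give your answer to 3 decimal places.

At P = 56.9, Q = 86.520.
dQ/dP = −2647/P² = -0.818.
ε = (dQ/dP)(P/Q) = (-0.818)(56.9/86.520).
|ε| < 1, so demand is inelastic at this price.

-0.538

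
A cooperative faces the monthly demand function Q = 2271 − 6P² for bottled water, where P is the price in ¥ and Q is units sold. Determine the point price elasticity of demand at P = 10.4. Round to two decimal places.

At P = 10.4, Q = 1622.040.
dQ/dP = −12P = -124.800.
ε = (dQ/dP)(P/Q) = (-124.800)(10.4/1622.040).

-0.80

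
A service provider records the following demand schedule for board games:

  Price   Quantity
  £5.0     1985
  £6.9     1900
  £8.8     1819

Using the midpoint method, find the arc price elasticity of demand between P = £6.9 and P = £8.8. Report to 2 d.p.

-0.18

At P = 6.9, Q = 1900; at P = 8.8, Q = 1819.
ΔQ = -81, ΔP = 1.9. Midpoints: P̄ = 7.85, Q̄ = 1859.5.
ε = (ΔQ/ΔP)(P̄/Q̄) = (-81/1.9)(7.85/1859.5).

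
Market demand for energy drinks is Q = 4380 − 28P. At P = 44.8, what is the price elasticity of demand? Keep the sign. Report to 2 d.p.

-0.40

At P = 44.8, Q = 3125.600.
dQ/dP = −28.
ε = (dQ/dP)(P/Q) = (-28)(44.8/3125.600).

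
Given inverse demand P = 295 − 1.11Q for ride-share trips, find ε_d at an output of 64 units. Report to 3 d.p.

At Q = 64, P = 295 − 1.11(64) = 223.96.
dP/dQ = −1.11, so dQ/dP = 1/(−1.11) = -0.901.
ε = (dQ/dP)(P/Q) = (-0.901)(223.96/64).

-3.153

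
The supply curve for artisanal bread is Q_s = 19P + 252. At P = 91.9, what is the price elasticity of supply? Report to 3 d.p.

At P = 91.9, Q_s = 1998.10.
dQ_s/dP = 19.
ε_s = (dQ_s/dP)(P/Q_s) = (19)(91.9/1998.10).

0.874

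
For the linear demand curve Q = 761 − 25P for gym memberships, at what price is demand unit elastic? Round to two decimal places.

For linear demand Q = a − bP, ε = −bP/(a − bP). |ε| = 1 when bP = a − bP, i.e. P = a/(2b).
P = 761/(2·25) = 761/50 = 15.2200.

15.22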